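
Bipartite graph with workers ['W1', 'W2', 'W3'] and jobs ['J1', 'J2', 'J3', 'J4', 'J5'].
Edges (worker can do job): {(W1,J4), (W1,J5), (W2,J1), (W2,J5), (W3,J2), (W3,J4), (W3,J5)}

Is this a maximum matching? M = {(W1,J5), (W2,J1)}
No, size 2 is not maximum

Proposed matching has size 2.
Maximum matching size for this graph: 3.

This is NOT maximum - can be improved to size 3.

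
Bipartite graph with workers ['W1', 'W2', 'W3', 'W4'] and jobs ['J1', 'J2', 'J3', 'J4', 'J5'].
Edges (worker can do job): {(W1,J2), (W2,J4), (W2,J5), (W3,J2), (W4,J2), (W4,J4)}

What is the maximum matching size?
Maximum matching size = 3

Maximum matching: {(W2,J5), (W3,J2), (W4,J4)}
Size: 3

This assigns 3 workers to 3 distinct jobs.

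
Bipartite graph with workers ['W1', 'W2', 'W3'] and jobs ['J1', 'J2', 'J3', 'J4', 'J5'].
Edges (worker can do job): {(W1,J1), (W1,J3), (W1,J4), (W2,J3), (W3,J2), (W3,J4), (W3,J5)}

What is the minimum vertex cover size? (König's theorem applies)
Minimum vertex cover size = 3

By König's theorem: in bipartite graphs,
min vertex cover = max matching = 3

Maximum matching has size 3, so minimum vertex cover also has size 3.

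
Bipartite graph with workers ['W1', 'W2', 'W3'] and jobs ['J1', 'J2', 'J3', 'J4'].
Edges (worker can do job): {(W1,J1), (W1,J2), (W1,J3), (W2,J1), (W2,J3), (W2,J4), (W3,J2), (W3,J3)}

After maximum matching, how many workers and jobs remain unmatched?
Unmatched: 0 workers, 1 jobs

Maximum matching size: 3
Workers: 3 total, 3 matched, 0 unmatched
Jobs: 4 total, 3 matched, 1 unmatched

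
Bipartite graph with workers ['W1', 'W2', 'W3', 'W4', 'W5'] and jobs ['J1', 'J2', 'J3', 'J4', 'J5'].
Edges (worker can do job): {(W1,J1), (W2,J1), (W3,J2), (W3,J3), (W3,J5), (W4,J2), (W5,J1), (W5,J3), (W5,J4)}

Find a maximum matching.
Matching: {(W1,J1), (W3,J5), (W4,J2), (W5,J3)}

Maximum matching (size 4):
  W1 → J1
  W3 → J5
  W4 → J2
  W5 → J3

Each worker is assigned to at most one job, and each job to at most one worker.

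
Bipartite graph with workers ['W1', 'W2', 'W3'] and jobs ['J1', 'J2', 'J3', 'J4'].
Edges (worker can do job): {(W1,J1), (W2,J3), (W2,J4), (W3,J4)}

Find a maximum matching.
Matching: {(W1,J1), (W2,J3), (W3,J4)}

Maximum matching (size 3):
  W1 → J1
  W2 → J3
  W3 → J4

Each worker is assigned to at most one job, and each job to at most one worker.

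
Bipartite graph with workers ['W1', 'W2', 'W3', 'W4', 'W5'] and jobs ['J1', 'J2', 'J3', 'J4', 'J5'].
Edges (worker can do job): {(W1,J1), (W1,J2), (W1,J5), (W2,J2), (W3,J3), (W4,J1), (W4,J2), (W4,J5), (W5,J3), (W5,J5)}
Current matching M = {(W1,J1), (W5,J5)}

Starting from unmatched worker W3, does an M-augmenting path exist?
Yes: W3 → J3

An M-augmenting path alternates non-matching / matching edges, starting and ending at unmatched vertices.
Path: W3 → J3
(J3 is unmatched in M, so the path is augmenting.)
Flipping edges along this path would increase |M| from 2 to 3.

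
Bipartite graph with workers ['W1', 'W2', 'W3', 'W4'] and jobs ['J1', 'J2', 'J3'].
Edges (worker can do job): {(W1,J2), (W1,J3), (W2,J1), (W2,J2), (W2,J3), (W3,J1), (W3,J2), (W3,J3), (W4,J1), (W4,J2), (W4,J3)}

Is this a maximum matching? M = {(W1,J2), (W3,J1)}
No, size 2 is not maximum

Proposed matching has size 2.
Maximum matching size for this graph: 3.

This is NOT maximum - can be improved to size 3.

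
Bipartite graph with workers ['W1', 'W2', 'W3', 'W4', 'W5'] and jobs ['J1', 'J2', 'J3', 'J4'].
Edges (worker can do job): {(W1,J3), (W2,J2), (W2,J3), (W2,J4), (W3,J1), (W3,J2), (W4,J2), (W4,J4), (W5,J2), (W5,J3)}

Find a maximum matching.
Matching: {(W2,J2), (W3,J1), (W4,J4), (W5,J3)}

Maximum matching (size 4):
  W2 → J2
  W3 → J1
  W4 → J4
  W5 → J3

Each worker is assigned to at most one job, and each job to at most one worker.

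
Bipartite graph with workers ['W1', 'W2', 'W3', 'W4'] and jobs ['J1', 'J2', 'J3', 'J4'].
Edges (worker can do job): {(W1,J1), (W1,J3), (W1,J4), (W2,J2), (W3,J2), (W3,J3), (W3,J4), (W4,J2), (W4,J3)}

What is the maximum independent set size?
Maximum independent set = 4

By König's theorem:
- Min vertex cover = Max matching = 4
- Max independent set = Total vertices - Min vertex cover
- Max independent set = 8 - 4 = 4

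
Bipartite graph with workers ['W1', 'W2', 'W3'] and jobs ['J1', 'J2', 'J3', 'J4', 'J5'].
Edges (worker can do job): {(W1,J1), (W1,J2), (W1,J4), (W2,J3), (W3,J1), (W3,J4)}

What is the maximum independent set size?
Maximum independent set = 5

By König's theorem:
- Min vertex cover = Max matching = 3
- Max independent set = Total vertices - Min vertex cover
- Max independent set = 8 - 3 = 5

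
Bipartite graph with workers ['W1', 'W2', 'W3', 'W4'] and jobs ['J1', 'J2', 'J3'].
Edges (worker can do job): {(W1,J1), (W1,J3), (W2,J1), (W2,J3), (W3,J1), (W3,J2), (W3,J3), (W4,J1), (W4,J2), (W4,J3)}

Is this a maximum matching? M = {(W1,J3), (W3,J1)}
No, size 2 is not maximum

Proposed matching has size 2.
Maximum matching size for this graph: 3.

This is NOT maximum - can be improved to size 3.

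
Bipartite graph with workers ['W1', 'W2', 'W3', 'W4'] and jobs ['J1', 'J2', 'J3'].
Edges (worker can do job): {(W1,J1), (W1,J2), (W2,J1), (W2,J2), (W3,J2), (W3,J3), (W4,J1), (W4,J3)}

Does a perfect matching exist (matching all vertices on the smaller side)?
Yes, perfect matching exists (size 3)

Perfect matching: {(W1,J2), (W3,J3), (W4,J1)}
All 3 vertices on the smaller side are matched.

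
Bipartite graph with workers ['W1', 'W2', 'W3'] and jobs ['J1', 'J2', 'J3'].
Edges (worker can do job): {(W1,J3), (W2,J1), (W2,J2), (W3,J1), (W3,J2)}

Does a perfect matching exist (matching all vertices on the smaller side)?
Yes, perfect matching exists (size 3)

Perfect matching: {(W1,J3), (W2,J2), (W3,J1)}
All 3 vertices on the smaller side are matched.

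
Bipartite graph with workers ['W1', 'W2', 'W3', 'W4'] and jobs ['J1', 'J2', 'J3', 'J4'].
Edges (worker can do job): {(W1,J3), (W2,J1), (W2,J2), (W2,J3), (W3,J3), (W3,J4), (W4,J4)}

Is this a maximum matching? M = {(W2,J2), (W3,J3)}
No, size 2 is not maximum

Proposed matching has size 2.
Maximum matching size for this graph: 3.

This is NOT maximum - can be improved to size 3.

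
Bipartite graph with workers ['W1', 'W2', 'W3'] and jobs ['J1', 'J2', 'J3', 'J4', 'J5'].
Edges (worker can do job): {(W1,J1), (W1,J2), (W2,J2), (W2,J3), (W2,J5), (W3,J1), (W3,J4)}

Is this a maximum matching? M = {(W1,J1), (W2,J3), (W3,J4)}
Yes, size 3 is maximum

Proposed matching has size 3.
Maximum matching size for this graph: 3.

This is a maximum matching.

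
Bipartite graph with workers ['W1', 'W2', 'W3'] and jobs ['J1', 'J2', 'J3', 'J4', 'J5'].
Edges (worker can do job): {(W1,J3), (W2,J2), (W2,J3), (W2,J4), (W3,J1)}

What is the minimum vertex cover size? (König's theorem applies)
Minimum vertex cover size = 3

By König's theorem: in bipartite graphs,
min vertex cover = max matching = 3

Maximum matching has size 3, so minimum vertex cover also has size 3.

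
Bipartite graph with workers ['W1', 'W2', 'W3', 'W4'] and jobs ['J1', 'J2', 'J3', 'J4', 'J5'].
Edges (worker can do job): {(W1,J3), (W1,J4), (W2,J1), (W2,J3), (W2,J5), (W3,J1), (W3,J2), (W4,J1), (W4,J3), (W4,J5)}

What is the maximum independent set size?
Maximum independent set = 5

By König's theorem:
- Min vertex cover = Max matching = 4
- Max independent set = Total vertices - Min vertex cover
- Max independent set = 9 - 4 = 5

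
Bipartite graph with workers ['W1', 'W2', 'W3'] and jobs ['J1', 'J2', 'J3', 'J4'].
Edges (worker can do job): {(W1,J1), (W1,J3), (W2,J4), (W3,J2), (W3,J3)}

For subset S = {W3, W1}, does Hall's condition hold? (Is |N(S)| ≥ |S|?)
Yes: |N(S)| = 3, |S| = 2

Subset S = {W3, W1}
Neighbors N(S) = {J1, J2, J3}

|N(S)| = 3, |S| = 2
Hall's condition: |N(S)| ≥ |S| is satisfied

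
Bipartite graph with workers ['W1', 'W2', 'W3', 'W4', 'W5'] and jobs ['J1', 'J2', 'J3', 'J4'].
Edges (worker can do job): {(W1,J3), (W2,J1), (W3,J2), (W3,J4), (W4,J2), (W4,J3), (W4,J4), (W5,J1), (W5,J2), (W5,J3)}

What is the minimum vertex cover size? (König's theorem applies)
Minimum vertex cover size = 4

By König's theorem: in bipartite graphs,
min vertex cover = max matching = 4

Maximum matching has size 4, so minimum vertex cover also has size 4.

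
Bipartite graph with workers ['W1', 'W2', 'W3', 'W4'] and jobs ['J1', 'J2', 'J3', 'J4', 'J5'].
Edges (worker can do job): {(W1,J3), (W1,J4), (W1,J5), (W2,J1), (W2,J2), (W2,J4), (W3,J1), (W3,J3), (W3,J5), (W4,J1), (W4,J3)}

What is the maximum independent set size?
Maximum independent set = 5

By König's theorem:
- Min vertex cover = Max matching = 4
- Max independent set = Total vertices - Min vertex cover
- Max independent set = 9 - 4 = 5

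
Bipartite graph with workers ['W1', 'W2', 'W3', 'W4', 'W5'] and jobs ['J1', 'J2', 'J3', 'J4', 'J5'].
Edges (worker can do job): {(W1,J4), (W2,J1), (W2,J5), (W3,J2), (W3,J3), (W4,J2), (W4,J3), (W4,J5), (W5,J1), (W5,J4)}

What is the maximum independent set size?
Maximum independent set = 5

By König's theorem:
- Min vertex cover = Max matching = 5
- Max independent set = Total vertices - Min vertex cover
- Max independent set = 10 - 5 = 5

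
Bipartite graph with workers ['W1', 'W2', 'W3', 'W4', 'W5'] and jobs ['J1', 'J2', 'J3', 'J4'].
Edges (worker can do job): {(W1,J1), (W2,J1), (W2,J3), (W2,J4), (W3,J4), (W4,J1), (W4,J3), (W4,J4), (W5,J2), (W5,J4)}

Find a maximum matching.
Matching: {(W1,J1), (W3,J4), (W4,J3), (W5,J2)}

Maximum matching (size 4):
  W1 → J1
  W3 → J4
  W4 → J3
  W5 → J2

Each worker is assigned to at most one job, and each job to at most one worker.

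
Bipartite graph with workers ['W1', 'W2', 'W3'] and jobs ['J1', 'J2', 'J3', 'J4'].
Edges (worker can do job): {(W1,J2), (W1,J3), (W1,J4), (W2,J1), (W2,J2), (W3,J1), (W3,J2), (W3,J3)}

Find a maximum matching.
Matching: {(W1,J3), (W2,J1), (W3,J2)}

Maximum matching (size 3):
  W1 → J3
  W2 → J1
  W3 → J2

Each worker is assigned to at most one job, and each job to at most one worker.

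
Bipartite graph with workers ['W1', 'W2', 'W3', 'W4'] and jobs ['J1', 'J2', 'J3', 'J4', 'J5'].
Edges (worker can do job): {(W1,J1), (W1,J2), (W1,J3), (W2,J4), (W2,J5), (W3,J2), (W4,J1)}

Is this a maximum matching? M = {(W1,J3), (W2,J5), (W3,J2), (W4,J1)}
Yes, size 4 is maximum

Proposed matching has size 4.
Maximum matching size for this graph: 4.

This is a maximum matching.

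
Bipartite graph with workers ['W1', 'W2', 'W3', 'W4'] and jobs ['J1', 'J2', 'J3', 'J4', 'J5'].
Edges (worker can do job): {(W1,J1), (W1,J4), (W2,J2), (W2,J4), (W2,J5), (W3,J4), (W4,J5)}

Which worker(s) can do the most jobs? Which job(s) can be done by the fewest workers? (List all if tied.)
Most versatile: W2 (3 jobs); Least covered: J3 (0 workers)

Worker degrees (jobs they can do): W1:2, W2:3, W3:1, W4:1
Job degrees (workers who can do it): J1:1, J2:1, J3:0, J4:3, J5:2

Maximum worker degree is 3, achieved by: W2
Minimum job degree is 0, achieved by: J3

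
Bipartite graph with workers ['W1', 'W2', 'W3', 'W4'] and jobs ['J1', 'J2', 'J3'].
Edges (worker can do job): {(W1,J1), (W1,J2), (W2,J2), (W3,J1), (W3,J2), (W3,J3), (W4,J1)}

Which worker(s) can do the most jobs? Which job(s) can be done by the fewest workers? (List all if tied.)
Most versatile: W3 (3 jobs); Least covered: J3 (1 workers)

Worker degrees (jobs they can do): W1:2, W2:1, W3:3, W4:1
Job degrees (workers who can do it): J1:3, J2:3, J3:1

Maximum worker degree is 3, achieved by: W3
Minimum job degree is 1, achieved by: J3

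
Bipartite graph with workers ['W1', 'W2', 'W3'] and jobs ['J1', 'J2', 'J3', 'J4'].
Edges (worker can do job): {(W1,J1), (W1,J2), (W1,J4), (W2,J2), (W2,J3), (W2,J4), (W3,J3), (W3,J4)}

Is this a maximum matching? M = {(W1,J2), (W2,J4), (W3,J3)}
Yes, size 3 is maximum

Proposed matching has size 3.
Maximum matching size for this graph: 3.

This is a maximum matching.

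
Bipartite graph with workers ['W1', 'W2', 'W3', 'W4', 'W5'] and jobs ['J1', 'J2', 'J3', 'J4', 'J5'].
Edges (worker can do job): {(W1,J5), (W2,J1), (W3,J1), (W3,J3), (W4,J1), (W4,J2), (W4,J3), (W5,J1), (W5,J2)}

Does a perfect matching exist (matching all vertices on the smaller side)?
No, maximum matching has size 4 < 5

Maximum matching has size 4, need 5 for perfect matching.
Unmatched workers: ['W2']
Unmatched jobs: ['J4']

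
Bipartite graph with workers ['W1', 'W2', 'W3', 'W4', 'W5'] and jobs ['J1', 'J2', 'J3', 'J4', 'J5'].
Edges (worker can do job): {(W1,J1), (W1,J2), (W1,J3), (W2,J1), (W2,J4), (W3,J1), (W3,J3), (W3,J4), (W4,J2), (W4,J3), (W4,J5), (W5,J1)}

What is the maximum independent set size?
Maximum independent set = 5

By König's theorem:
- Min vertex cover = Max matching = 5
- Max independent set = Total vertices - Min vertex cover
- Max independent set = 10 - 5 = 5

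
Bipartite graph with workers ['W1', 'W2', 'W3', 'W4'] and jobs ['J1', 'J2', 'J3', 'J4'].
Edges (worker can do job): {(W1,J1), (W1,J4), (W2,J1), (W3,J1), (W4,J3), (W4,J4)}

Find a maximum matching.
Matching: {(W1,J4), (W3,J1), (W4,J3)}

Maximum matching (size 3):
  W1 → J4
  W3 → J1
  W4 → J3

Each worker is assigned to at most one job, and each job to at most one worker.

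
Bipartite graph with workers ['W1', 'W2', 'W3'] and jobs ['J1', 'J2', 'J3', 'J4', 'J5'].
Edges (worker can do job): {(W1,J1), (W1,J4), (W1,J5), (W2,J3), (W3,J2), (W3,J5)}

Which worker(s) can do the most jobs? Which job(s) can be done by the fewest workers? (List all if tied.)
Most versatile: W1 (3 jobs); Least covered: J1, J2, J3, J4 (1 workers)

Worker degrees (jobs they can do): W1:3, W2:1, W3:2
Job degrees (workers who can do it): J1:1, J2:1, J3:1, J4:1, J5:2

Maximum worker degree is 3, achieved by: W1
Minimum job degree is 1, achieved by: J1, J2, J3, J4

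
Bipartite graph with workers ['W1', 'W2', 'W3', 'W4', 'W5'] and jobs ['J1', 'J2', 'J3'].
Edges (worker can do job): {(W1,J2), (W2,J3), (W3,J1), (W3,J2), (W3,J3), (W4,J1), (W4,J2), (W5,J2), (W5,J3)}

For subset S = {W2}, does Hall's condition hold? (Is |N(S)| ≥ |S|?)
Yes: |N(S)| = 1, |S| = 1

Subset S = {W2}
Neighbors N(S) = {J3}

|N(S)| = 1, |S| = 1
Hall's condition: |N(S)| ≥ |S| is satisfied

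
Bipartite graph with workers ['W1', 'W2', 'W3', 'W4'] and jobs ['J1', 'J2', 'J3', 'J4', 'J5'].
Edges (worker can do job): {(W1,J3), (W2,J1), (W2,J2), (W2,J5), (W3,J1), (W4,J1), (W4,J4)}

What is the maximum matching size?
Maximum matching size = 4

Maximum matching: {(W1,J3), (W2,J5), (W3,J1), (W4,J4)}
Size: 4

This assigns 4 workers to 4 distinct jobs.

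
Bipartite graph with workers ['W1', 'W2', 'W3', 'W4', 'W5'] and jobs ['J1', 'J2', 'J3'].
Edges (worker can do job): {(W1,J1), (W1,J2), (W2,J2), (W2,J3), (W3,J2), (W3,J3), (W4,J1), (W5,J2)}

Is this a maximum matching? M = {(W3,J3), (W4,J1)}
No, size 2 is not maximum

Proposed matching has size 2.
Maximum matching size for this graph: 3.

This is NOT maximum - can be improved to size 3.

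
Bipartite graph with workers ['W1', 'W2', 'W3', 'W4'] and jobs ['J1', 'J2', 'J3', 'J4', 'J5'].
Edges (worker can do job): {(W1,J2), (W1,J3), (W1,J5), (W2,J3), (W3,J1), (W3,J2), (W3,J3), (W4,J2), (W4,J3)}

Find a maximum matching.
Matching: {(W1,J5), (W2,J3), (W3,J1), (W4,J2)}

Maximum matching (size 4):
  W1 → J5
  W2 → J3
  W3 → J1
  W4 → J2

Each worker is assigned to at most one job, and each job to at most one worker.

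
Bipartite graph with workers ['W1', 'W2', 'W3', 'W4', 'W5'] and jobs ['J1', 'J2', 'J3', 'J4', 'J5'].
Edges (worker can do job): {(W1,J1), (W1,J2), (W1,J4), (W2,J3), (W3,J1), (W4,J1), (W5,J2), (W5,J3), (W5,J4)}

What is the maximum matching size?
Maximum matching size = 4

Maximum matching: {(W1,J2), (W2,J3), (W3,J1), (W5,J4)}
Size: 4

This assigns 4 workers to 4 distinct jobs.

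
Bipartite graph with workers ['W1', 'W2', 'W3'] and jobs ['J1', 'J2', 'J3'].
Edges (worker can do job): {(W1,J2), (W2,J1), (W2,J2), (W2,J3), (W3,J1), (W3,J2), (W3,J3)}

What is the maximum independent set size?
Maximum independent set = 3

By König's theorem:
- Min vertex cover = Max matching = 3
- Max independent set = Total vertices - Min vertex cover
- Max independent set = 6 - 3 = 3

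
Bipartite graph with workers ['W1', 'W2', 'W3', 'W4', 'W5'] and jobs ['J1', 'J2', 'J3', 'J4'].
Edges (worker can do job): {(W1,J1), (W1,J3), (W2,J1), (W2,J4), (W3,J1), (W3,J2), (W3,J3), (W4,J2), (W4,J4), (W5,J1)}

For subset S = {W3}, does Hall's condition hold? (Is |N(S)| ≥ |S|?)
Yes: |N(S)| = 3, |S| = 1

Subset S = {W3}
Neighbors N(S) = {J1, J2, J3}

|N(S)| = 3, |S| = 1
Hall's condition: |N(S)| ≥ |S| is satisfied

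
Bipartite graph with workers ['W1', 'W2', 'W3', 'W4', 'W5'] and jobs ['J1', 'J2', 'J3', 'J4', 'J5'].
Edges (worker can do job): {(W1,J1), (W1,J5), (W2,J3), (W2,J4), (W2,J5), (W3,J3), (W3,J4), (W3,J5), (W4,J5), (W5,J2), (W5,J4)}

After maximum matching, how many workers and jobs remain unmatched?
Unmatched: 0 workers, 0 jobs

Maximum matching size: 5
Workers: 5 total, 5 matched, 0 unmatched
Jobs: 5 total, 5 matched, 0 unmatched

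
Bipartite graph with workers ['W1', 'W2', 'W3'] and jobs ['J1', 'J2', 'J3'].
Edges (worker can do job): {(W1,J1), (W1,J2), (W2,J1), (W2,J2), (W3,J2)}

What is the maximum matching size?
Maximum matching size = 2

Maximum matching: {(W1,J1), (W3,J2)}
Size: 2

This assigns 2 workers to 2 distinct jobs.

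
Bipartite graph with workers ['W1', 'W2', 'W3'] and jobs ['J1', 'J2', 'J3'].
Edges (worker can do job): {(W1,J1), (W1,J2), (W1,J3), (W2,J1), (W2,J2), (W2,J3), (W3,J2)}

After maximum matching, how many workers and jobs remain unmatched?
Unmatched: 0 workers, 0 jobs

Maximum matching size: 3
Workers: 3 total, 3 matched, 0 unmatched
Jobs: 3 total, 3 matched, 0 unmatched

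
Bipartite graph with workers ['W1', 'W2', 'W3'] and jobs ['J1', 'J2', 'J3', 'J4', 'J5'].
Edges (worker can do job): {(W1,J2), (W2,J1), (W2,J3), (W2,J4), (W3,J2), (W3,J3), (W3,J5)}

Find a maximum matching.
Matching: {(W1,J2), (W2,J1), (W3,J5)}

Maximum matching (size 3):
  W1 → J2
  W2 → J1
  W3 → J5

Each worker is assigned to at most one job, and each job to at most one worker.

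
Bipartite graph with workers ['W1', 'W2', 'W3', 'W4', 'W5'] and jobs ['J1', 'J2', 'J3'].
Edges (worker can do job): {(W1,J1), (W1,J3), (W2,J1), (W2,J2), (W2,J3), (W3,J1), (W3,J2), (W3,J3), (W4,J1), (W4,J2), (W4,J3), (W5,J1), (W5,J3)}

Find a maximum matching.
Matching: {(W3,J3), (W4,J2), (W5,J1)}

Maximum matching (size 3):
  W3 → J3
  W4 → J2
  W5 → J1

Each worker is assigned to at most one job, and each job to at most one worker.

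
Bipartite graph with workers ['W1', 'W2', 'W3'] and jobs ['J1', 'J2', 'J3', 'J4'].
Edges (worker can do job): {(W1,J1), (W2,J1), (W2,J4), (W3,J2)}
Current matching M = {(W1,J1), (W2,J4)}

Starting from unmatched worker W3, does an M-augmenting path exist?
Yes: W3 → J2

An M-augmenting path alternates non-matching / matching edges, starting and ending at unmatched vertices.
Path: W3 → J2
(J2 is unmatched in M, so the path is augmenting.)
Flipping edges along this path would increase |M| from 2 to 3.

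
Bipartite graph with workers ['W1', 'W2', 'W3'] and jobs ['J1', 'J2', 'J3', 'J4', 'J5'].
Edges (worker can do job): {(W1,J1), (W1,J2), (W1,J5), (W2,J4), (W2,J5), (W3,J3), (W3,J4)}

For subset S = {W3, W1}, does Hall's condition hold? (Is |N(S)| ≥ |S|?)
Yes: |N(S)| = 5, |S| = 2

Subset S = {W3, W1}
Neighbors N(S) = {J1, J2, J3, J4, J5}

|N(S)| = 5, |S| = 2
Hall's condition: |N(S)| ≥ |S| is satisfied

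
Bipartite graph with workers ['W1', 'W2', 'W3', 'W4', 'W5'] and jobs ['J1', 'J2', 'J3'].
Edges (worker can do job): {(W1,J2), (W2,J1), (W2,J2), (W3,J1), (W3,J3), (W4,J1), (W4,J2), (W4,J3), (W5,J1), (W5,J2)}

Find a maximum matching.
Matching: {(W3,J1), (W4,J3), (W5,J2)}

Maximum matching (size 3):
  W3 → J1
  W4 → J3
  W5 → J2

Each worker is assigned to at most one job, and each job to at most one worker.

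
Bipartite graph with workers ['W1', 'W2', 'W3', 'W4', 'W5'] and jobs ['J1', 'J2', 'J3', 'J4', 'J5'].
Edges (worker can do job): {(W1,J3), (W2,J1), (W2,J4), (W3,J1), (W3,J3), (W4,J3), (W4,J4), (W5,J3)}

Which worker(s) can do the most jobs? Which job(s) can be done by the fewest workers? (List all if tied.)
Most versatile: W2, W3, W4 (2 jobs); Least covered: J2, J5 (0 workers)

Worker degrees (jobs they can do): W1:1, W2:2, W3:2, W4:2, W5:1
Job degrees (workers who can do it): J1:2, J2:0, J3:4, J4:2, J5:0

Maximum worker degree is 2, achieved by: W2, W3, W4
Minimum job degree is 0, achieved by: J2, J5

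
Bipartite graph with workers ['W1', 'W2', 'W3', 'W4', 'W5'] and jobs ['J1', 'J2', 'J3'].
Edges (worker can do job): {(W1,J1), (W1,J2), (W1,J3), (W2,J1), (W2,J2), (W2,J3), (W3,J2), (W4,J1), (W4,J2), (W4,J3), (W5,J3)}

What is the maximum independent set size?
Maximum independent set = 5

By König's theorem:
- Min vertex cover = Max matching = 3
- Max independent set = Total vertices - Min vertex cover
- Max independent set = 8 - 3 = 5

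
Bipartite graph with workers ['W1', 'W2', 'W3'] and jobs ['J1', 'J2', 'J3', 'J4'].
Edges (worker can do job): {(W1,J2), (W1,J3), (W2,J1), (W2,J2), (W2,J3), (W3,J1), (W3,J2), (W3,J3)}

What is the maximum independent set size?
Maximum independent set = 4

By König's theorem:
- Min vertex cover = Max matching = 3
- Max independent set = Total vertices - Min vertex cover
- Max independent set = 7 - 3 = 4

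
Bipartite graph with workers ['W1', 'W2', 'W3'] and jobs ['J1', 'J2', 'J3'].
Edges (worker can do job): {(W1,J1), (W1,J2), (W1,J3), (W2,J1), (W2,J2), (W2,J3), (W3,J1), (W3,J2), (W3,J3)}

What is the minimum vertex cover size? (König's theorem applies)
Minimum vertex cover size = 3

By König's theorem: in bipartite graphs,
min vertex cover = max matching = 3

Maximum matching has size 3, so minimum vertex cover also has size 3.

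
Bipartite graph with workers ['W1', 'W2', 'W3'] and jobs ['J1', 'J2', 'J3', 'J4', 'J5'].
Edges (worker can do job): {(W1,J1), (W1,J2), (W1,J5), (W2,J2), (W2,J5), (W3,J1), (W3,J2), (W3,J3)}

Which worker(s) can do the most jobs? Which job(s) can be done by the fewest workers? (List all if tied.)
Most versatile: W1, W3 (3 jobs); Least covered: J4 (0 workers)

Worker degrees (jobs they can do): W1:3, W2:2, W3:3
Job degrees (workers who can do it): J1:2, J2:3, J3:1, J4:0, J5:2

Maximum worker degree is 3, achieved by: W1, W3
Minimum job degree is 0, achieved by: J4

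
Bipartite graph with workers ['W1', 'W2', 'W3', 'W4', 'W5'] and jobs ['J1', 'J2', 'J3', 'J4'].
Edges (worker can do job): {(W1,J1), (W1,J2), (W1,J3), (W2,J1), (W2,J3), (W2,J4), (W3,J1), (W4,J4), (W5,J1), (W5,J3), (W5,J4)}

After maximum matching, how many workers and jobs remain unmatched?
Unmatched: 1 workers, 0 jobs

Maximum matching size: 4
Workers: 5 total, 4 matched, 1 unmatched
Jobs: 4 total, 4 matched, 0 unmatched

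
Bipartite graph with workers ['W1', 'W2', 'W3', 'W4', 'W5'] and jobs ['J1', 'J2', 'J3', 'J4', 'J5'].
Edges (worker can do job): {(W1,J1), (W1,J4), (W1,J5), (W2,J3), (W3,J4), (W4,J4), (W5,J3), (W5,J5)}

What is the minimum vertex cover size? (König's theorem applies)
Minimum vertex cover size = 4

By König's theorem: in bipartite graphs,
min vertex cover = max matching = 4

Maximum matching has size 4, so minimum vertex cover also has size 4.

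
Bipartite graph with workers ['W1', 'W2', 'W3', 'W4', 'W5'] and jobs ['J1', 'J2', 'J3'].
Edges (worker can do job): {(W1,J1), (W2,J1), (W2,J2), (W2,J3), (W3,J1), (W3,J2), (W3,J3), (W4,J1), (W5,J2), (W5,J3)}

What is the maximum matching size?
Maximum matching size = 3

Maximum matching: {(W3,J3), (W4,J1), (W5,J2)}
Size: 3

This assigns 3 workers to 3 distinct jobs.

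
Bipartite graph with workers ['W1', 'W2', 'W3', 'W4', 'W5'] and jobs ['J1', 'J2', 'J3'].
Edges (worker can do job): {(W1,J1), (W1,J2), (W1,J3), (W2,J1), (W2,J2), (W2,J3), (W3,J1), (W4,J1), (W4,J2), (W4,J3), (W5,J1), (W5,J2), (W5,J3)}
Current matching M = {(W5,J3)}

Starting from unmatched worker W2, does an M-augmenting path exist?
Yes: W2 → J1

An M-augmenting path alternates non-matching / matching edges, starting and ending at unmatched vertices.
Path: W2 → J1
(J1 is unmatched in M, so the path is augmenting.)
Flipping edges along this path would increase |M| from 1 to 2.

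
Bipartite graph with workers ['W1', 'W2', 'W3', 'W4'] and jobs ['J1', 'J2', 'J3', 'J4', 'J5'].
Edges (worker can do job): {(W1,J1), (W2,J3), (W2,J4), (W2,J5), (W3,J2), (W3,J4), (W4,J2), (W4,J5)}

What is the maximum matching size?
Maximum matching size = 4

Maximum matching: {(W1,J1), (W2,J3), (W3,J2), (W4,J5)}
Size: 4

This assigns 4 workers to 4 distinct jobs.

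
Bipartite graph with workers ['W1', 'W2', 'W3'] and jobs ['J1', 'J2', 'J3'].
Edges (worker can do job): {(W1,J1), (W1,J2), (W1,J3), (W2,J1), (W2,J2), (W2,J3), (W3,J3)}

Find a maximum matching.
Matching: {(W1,J2), (W2,J1), (W3,J3)}

Maximum matching (size 3):
  W1 → J2
  W2 → J1
  W3 → J3

Each worker is assigned to at most one job, and each job to at most one worker.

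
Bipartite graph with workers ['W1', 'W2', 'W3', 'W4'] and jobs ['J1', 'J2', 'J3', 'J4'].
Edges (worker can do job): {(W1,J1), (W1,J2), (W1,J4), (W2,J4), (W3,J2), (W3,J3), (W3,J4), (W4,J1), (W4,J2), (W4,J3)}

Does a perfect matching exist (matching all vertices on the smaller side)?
Yes, perfect matching exists (size 4)

Perfect matching: {(W1,J2), (W2,J4), (W3,J3), (W4,J1)}
All 4 vertices on the smaller side are matched.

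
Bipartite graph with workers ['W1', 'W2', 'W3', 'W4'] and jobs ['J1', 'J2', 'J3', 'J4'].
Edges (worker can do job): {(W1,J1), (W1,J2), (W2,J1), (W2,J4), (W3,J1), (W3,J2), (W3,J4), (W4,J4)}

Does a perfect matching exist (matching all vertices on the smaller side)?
No, maximum matching has size 3 < 4

Maximum matching has size 3, need 4 for perfect matching.
Unmatched workers: ['W2']
Unmatched jobs: ['J3']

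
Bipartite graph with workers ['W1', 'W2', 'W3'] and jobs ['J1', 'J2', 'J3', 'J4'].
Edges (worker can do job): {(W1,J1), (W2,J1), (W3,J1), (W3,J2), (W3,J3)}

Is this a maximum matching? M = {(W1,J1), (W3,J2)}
Yes, size 2 is maximum

Proposed matching has size 2.
Maximum matching size for this graph: 2.

This is a maximum matching.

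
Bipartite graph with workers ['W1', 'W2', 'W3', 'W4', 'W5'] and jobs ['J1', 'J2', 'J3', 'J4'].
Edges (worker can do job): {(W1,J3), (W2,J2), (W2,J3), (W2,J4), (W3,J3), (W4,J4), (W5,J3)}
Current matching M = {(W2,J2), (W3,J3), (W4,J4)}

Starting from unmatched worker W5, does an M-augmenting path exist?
No augmenting path from W5

Alternating search from W5 reaches jobs: {J3}.
Every reachable job is already matched in M, and following those matched edges back to workers exposes no further unvisited jobs.
No M-augmenting path from W5 exists.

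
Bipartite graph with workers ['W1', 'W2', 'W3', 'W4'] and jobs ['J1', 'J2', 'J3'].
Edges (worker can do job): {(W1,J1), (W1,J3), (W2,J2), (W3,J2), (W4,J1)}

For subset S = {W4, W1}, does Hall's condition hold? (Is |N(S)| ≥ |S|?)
Yes: |N(S)| = 2, |S| = 2

Subset S = {W4, W1}
Neighbors N(S) = {J1, J3}

|N(S)| = 2, |S| = 2
Hall's condition: |N(S)| ≥ |S| is satisfied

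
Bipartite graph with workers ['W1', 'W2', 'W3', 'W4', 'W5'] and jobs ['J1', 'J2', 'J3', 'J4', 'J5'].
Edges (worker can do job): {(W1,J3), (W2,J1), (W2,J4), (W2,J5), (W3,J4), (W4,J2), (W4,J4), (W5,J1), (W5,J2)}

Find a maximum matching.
Matching: {(W1,J3), (W2,J5), (W3,J4), (W4,J2), (W5,J1)}

Maximum matching (size 5):
  W1 → J3
  W2 → J5
  W3 → J4
  W4 → J2
  W5 → J1

Each worker is assigned to at most one job, and each job to at most one worker.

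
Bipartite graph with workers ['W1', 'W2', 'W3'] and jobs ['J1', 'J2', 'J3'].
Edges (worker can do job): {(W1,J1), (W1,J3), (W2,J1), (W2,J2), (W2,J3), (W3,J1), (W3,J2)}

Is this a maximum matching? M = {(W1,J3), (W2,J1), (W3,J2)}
Yes, size 3 is maximum

Proposed matching has size 3.
Maximum matching size for this graph: 3.

This is a maximum matching.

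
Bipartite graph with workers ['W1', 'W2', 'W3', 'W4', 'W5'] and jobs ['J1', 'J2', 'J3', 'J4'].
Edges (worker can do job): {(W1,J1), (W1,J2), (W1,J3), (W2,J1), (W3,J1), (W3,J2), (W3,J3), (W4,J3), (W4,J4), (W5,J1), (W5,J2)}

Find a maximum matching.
Matching: {(W1,J3), (W3,J1), (W4,J4), (W5,J2)}

Maximum matching (size 4):
  W1 → J3
  W3 → J1
  W4 → J4
  W5 → J2

Each worker is assigned to at most one job, and each job to at most one worker.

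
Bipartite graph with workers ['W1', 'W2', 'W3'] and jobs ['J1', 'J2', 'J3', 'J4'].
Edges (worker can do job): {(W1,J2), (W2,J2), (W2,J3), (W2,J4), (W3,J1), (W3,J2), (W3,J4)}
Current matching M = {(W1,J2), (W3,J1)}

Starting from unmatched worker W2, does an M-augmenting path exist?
Yes: W2 → J3

An M-augmenting path alternates non-matching / matching edges, starting and ending at unmatched vertices.
Path: W2 → J3
(J3 is unmatched in M, so the path is augmenting.)
Flipping edges along this path would increase |M| from 2 to 3.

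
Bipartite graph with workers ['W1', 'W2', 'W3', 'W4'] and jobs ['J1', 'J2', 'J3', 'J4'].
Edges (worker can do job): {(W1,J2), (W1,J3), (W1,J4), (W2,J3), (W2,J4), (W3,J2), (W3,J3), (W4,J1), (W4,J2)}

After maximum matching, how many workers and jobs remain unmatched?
Unmatched: 0 workers, 0 jobs

Maximum matching size: 4
Workers: 4 total, 4 matched, 0 unmatched
Jobs: 4 total, 4 matched, 0 unmatched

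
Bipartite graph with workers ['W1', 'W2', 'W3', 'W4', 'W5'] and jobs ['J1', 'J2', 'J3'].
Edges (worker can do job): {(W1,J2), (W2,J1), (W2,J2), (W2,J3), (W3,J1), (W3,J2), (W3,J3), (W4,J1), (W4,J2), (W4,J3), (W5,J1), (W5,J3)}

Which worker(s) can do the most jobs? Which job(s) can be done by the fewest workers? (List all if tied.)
Most versatile: W2, W3, W4 (3 jobs); Least covered: J1, J2, J3 (4 workers)

Worker degrees (jobs they can do): W1:1, W2:3, W3:3, W4:3, W5:2
Job degrees (workers who can do it): J1:4, J2:4, J3:4

Maximum worker degree is 3, achieved by: W2, W3, W4
Minimum job degree is 4, achieved by: J1, J2, J3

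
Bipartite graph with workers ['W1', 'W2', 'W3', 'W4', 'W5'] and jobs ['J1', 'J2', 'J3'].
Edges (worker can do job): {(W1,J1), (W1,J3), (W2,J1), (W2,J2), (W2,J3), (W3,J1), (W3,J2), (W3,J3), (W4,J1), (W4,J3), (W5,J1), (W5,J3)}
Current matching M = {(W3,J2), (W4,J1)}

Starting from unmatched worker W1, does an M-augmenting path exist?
Yes: W1 → J1 → W4 → J3

An M-augmenting path alternates non-matching / matching edges, starting and ending at unmatched vertices.
Path: W1 → J1 → W4 → J3
(J3 is unmatched in M, so the path is augmenting.)
Flipping edges along this path would increase |M| from 2 to 3.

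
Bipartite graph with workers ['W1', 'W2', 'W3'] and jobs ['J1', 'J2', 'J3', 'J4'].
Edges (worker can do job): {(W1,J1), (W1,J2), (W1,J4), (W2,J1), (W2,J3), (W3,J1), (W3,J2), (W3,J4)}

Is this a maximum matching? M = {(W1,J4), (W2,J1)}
No, size 2 is not maximum

Proposed matching has size 2.
Maximum matching size for this graph: 3.

This is NOT maximum - can be improved to size 3.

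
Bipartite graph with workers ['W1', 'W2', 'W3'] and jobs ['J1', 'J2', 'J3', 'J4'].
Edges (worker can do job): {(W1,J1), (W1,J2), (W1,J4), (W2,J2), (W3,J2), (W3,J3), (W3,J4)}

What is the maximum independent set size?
Maximum independent set = 4

By König's theorem:
- Min vertex cover = Max matching = 3
- Max independent set = Total vertices - Min vertex cover
- Max independent set = 7 - 3 = 4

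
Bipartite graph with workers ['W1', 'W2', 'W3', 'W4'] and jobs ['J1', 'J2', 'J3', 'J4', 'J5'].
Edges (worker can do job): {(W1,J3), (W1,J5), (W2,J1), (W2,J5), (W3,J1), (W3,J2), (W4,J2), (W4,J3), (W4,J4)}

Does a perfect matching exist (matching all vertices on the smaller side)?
Yes, perfect matching exists (size 4)

Perfect matching: {(W1,J3), (W2,J1), (W3,J2), (W4,J4)}
All 4 vertices on the smaller side are matched.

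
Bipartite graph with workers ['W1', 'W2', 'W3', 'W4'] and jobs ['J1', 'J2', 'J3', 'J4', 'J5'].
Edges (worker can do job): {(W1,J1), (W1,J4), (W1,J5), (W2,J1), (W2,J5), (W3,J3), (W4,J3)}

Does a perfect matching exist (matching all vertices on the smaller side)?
No, maximum matching has size 3 < 4

Maximum matching has size 3, need 4 for perfect matching.
Unmatched workers: ['W3']
Unmatched jobs: ['J2', 'J4']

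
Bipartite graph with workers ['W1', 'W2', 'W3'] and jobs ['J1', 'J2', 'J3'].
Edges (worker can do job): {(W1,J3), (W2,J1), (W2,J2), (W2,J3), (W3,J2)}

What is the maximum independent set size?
Maximum independent set = 3

By König's theorem:
- Min vertex cover = Max matching = 3
- Max independent set = Total vertices - Min vertex cover
- Max independent set = 6 - 3 = 3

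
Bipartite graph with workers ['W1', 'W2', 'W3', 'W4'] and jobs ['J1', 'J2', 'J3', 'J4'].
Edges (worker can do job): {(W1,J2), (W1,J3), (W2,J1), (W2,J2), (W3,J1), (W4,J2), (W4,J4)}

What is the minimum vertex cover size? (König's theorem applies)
Minimum vertex cover size = 4

By König's theorem: in bipartite graphs,
min vertex cover = max matching = 4

Maximum matching has size 4, so minimum vertex cover also has size 4.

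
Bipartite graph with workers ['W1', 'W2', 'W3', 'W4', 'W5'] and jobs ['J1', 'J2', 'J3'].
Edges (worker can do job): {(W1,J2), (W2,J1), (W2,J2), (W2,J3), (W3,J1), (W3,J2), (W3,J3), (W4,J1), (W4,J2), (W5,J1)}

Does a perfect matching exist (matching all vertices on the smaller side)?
Yes, perfect matching exists (size 3)

Perfect matching: {(W2,J3), (W3,J2), (W5,J1)}
All 3 vertices on the smaller side are matched.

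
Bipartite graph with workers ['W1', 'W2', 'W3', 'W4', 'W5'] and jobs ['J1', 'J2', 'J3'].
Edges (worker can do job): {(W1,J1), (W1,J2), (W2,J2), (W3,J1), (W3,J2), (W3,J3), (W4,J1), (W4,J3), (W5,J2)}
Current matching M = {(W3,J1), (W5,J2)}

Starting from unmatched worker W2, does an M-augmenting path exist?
No augmenting path from W2

Alternating search from W2 reaches jobs: {J2}.
Every reachable job is already matched in M, and following those matched edges back to workers exposes no further unvisited jobs.
No M-augmenting path from W2 exists.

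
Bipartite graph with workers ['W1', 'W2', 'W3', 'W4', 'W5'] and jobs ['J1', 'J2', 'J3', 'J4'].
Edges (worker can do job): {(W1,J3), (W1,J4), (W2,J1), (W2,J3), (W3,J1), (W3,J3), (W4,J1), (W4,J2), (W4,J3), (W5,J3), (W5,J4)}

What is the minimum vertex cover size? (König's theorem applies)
Minimum vertex cover size = 4

By König's theorem: in bipartite graphs,
min vertex cover = max matching = 4

Maximum matching has size 4, so minimum vertex cover also has size 4.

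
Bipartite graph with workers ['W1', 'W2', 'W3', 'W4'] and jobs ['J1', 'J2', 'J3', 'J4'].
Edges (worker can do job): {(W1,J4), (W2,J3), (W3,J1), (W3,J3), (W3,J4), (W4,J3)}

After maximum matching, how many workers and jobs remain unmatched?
Unmatched: 1 workers, 1 jobs

Maximum matching size: 3
Workers: 4 total, 3 matched, 1 unmatched
Jobs: 4 total, 3 matched, 1 unmatched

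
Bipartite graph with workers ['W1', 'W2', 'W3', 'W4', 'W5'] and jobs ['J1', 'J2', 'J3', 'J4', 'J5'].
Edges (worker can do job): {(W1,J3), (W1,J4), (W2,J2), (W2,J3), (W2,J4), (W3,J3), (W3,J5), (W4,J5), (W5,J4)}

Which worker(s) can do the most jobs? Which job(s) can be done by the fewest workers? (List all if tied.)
Most versatile: W2 (3 jobs); Least covered: J1 (0 workers)

Worker degrees (jobs they can do): W1:2, W2:3, W3:2, W4:1, W5:1
Job degrees (workers who can do it): J1:0, J2:1, J3:3, J4:3, J5:2

Maximum worker degree is 3, achieved by: W2
Minimum job degree is 0, achieved by: J1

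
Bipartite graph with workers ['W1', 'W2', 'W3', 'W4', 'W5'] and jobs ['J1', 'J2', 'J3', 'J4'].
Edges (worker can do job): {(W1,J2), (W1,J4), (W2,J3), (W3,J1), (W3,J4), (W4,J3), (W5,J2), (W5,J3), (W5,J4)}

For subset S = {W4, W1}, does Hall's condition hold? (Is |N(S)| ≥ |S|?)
Yes: |N(S)| = 3, |S| = 2

Subset S = {W4, W1}
Neighbors N(S) = {J2, J3, J4}

|N(S)| = 3, |S| = 2
Hall's condition: |N(S)| ≥ |S| is satisfied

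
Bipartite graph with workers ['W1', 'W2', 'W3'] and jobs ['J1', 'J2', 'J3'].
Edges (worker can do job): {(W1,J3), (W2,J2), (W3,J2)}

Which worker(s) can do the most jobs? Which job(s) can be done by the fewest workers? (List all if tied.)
Most versatile: W1, W2, W3 (1 jobs); Least covered: J1 (0 workers)

Worker degrees (jobs they can do): W1:1, W2:1, W3:1
Job degrees (workers who can do it): J1:0, J2:2, J3:1

Maximum worker degree is 1, achieved by: W1, W2, W3
Minimum job degree is 0, achieved by: J1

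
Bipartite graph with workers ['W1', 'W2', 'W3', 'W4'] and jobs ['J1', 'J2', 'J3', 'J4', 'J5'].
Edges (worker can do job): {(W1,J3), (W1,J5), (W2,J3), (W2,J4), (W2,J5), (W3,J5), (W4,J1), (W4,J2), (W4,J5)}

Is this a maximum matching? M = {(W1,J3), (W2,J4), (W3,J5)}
No, size 3 is not maximum

Proposed matching has size 3.
Maximum matching size for this graph: 4.

This is NOT maximum - can be improved to size 4.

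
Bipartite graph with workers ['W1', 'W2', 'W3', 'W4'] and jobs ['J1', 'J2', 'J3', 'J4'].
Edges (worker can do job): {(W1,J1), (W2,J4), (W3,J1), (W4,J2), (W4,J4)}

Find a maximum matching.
Matching: {(W2,J4), (W3,J1), (W4,J2)}

Maximum matching (size 3):
  W2 → J4
  W3 → J1
  W4 → J2

Each worker is assigned to at most one job, and each job to at most one worker.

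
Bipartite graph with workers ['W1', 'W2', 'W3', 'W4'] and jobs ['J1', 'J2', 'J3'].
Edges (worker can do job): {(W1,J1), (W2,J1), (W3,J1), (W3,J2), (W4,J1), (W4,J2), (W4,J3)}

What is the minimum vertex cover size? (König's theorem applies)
Minimum vertex cover size = 3

By König's theorem: in bipartite graphs,
min vertex cover = max matching = 3

Maximum matching has size 3, so minimum vertex cover also has size 3.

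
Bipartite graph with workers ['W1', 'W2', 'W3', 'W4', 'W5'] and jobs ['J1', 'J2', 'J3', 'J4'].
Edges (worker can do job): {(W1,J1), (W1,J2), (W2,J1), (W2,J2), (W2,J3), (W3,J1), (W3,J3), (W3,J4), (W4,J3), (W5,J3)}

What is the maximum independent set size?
Maximum independent set = 5

By König's theorem:
- Min vertex cover = Max matching = 4
- Max independent set = Total vertices - Min vertex cover
- Max independent set = 9 - 4 = 5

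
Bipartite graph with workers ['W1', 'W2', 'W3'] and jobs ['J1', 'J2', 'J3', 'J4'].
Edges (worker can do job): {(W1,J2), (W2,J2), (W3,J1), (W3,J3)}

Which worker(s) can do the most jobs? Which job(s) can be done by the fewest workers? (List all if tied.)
Most versatile: W3 (2 jobs); Least covered: J4 (0 workers)

Worker degrees (jobs they can do): W1:1, W2:1, W3:2
Job degrees (workers who can do it): J1:1, J2:2, J3:1, J4:0

Maximum worker degree is 2, achieved by: W3
Minimum job degree is 0, achieved by: J4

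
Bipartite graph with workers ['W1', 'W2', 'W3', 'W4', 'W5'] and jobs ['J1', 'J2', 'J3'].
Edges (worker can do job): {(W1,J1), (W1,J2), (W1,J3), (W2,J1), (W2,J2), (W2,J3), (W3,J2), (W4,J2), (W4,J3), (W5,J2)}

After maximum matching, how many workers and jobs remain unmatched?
Unmatched: 2 workers, 0 jobs

Maximum matching size: 3
Workers: 5 total, 3 matched, 2 unmatched
Jobs: 3 total, 3 matched, 0 unmatched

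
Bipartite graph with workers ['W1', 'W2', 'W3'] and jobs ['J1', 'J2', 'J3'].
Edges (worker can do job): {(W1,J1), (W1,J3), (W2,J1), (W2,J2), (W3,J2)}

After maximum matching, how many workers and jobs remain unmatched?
Unmatched: 0 workers, 0 jobs

Maximum matching size: 3
Workers: 3 total, 3 matched, 0 unmatched
Jobs: 3 total, 3 matched, 0 unmatched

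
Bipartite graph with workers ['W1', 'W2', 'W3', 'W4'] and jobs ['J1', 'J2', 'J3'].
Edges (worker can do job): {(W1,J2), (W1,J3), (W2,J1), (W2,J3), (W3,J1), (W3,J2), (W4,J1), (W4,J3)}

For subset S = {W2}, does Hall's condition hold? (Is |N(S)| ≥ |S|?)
Yes: |N(S)| = 2, |S| = 1

Subset S = {W2}
Neighbors N(S) = {J1, J3}

|N(S)| = 2, |S| = 1
Hall's condition: |N(S)| ≥ |S| is satisfied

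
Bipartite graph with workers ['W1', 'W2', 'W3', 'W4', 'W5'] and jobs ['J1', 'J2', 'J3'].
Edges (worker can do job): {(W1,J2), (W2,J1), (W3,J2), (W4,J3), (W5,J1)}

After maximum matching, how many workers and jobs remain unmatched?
Unmatched: 2 workers, 0 jobs

Maximum matching size: 3
Workers: 5 total, 3 matched, 2 unmatched
Jobs: 3 total, 3 matched, 0 unmatched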